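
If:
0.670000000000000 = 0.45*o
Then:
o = 1.49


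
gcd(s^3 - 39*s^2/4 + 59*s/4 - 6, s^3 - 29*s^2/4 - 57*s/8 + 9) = s^2 - 35*s/4 + 6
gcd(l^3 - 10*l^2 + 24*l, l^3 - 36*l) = l^2 - 6*l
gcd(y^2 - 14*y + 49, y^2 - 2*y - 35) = y - 7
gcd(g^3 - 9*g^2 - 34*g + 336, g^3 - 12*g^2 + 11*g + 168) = g^2 - 15*g + 56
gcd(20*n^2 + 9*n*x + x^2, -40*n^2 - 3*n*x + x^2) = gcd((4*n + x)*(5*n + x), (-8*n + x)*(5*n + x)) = 5*n + x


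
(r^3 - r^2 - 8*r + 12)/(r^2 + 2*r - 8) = (r^2 + r - 6)/(r + 4)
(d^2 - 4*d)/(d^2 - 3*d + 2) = d*(d - 4)/(d^2 - 3*d + 2)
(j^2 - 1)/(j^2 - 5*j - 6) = (j - 1)/(j - 6)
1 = 1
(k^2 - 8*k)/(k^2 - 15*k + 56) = k/(k - 7)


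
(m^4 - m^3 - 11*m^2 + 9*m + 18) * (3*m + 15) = 3*m^5 + 12*m^4 - 48*m^3 - 138*m^2 + 189*m + 270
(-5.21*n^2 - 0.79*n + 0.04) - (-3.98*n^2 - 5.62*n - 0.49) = -1.23*n^2 + 4.83*n + 0.53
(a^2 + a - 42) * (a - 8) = a^3 - 7*a^2 - 50*a + 336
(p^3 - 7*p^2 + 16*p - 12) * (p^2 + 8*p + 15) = p^5 + p^4 - 25*p^3 + 11*p^2 + 144*p - 180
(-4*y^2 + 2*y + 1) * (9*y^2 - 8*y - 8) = -36*y^4 + 50*y^3 + 25*y^2 - 24*y - 8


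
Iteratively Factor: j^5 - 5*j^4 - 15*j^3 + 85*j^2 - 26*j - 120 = (j - 5)*(j^4 - 15*j^2 + 10*j + 24) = (j - 5)*(j - 2)*(j^3 + 2*j^2 - 11*j - 12) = (j - 5)*(j - 2)*(j + 4)*(j^2 - 2*j - 3) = (j - 5)*(j - 3)*(j - 2)*(j + 4)*(j + 1)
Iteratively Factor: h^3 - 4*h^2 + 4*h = (h)*(h^2 - 4*h + 4) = h*(h - 2)*(h - 2)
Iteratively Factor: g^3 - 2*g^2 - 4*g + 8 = (g - 2)*(g^2 - 4) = (g - 2)*(g + 2)*(g - 2)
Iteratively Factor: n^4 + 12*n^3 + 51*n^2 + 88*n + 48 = (n + 4)*(n^3 + 8*n^2 + 19*n + 12) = (n + 3)*(n + 4)*(n^2 + 5*n + 4) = (n + 1)*(n + 3)*(n + 4)*(n + 4)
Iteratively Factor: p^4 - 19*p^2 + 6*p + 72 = (p - 3)*(p^3 + 3*p^2 - 10*p - 24) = (p - 3)*(p + 2)*(p^2 + p - 12) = (p - 3)^2*(p + 2)*(p + 4)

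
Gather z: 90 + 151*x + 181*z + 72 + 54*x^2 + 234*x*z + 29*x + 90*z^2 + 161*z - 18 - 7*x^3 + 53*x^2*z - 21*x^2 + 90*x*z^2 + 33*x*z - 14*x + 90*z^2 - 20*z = -7*x^3 + 33*x^2 + 166*x + z^2*(90*x + 180) + z*(53*x^2 + 267*x + 322) + 144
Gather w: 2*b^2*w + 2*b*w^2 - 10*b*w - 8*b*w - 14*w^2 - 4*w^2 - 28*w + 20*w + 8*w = w^2*(2*b - 18) + w*(2*b^2 - 18*b)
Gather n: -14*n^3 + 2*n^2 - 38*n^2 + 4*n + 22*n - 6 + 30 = -14*n^3 - 36*n^2 + 26*n + 24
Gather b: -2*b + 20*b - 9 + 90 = 18*b + 81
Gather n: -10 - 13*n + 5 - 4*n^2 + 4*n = -4*n^2 - 9*n - 5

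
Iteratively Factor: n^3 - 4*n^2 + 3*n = (n - 3)*(n^2 - n) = n*(n - 3)*(n - 1)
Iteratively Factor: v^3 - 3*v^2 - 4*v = (v - 4)*(v^2 + v) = (v - 4)*(v + 1)*(v)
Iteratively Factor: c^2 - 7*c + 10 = (c - 5)*(c - 2)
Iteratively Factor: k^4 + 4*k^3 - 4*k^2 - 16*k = (k + 4)*(k^3 - 4*k) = k*(k + 4)*(k^2 - 4) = k*(k + 2)*(k + 4)*(k - 2)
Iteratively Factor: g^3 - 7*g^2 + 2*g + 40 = (g - 4)*(g^2 - 3*g - 10) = (g - 5)*(g - 4)*(g + 2)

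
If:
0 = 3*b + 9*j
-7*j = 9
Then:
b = 27/7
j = -9/7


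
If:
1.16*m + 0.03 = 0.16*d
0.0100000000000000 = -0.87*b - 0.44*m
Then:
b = -0.505747126436782*m - 0.0114942528735632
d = 7.25*m + 0.1875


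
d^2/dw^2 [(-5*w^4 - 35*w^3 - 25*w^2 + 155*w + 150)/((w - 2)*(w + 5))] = -10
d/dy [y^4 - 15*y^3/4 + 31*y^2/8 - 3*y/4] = 4*y^3 - 45*y^2/4 + 31*y/4 - 3/4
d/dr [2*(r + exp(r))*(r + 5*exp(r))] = 12*r*exp(r) + 4*r + 20*exp(2*r) + 12*exp(r)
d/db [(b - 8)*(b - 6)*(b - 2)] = 3*b^2 - 32*b + 76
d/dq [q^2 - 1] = 2*q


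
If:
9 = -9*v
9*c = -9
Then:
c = -1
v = -1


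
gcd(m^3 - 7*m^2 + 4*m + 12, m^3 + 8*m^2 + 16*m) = 1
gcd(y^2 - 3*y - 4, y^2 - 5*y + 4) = y - 4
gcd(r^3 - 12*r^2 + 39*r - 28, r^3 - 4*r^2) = r - 4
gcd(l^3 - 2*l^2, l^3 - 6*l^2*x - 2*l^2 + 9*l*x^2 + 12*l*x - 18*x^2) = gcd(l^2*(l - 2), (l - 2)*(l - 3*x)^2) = l - 2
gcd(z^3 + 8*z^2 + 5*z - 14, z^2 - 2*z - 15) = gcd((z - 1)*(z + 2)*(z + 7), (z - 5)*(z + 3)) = 1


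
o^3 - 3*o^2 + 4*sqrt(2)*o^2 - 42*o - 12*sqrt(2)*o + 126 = (o - 3)*(o - 3*sqrt(2))*(o + 7*sqrt(2))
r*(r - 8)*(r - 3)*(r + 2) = r^4 - 9*r^3 + 2*r^2 + 48*r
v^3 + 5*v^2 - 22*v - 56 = (v - 4)*(v + 2)*(v + 7)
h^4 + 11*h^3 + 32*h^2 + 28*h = h*(h + 2)^2*(h + 7)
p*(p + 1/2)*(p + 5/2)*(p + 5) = p^4 + 8*p^3 + 65*p^2/4 + 25*p/4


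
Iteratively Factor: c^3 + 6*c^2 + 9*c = (c + 3)*(c^2 + 3*c) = c*(c + 3)*(c + 3)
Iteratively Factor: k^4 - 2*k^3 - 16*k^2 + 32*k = (k - 4)*(k^3 + 2*k^2 - 8*k) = (k - 4)*(k - 2)*(k^2 + 4*k) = k*(k - 4)*(k - 2)*(k + 4)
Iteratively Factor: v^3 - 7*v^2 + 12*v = (v)*(v^2 - 7*v + 12) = v*(v - 4)*(v - 3)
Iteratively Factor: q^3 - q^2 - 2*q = (q - 2)*(q^2 + q) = q*(q - 2)*(q + 1)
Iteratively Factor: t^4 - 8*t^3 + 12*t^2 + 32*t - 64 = (t - 4)*(t^3 - 4*t^2 - 4*t + 16) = (t - 4)*(t + 2)*(t^2 - 6*t + 8) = (t - 4)^2*(t + 2)*(t - 2)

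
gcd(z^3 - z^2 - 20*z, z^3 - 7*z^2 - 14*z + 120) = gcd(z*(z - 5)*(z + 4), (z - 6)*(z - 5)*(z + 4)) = z^2 - z - 20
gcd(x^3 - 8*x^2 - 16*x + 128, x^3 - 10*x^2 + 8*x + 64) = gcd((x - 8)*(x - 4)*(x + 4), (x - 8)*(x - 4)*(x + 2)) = x^2 - 12*x + 32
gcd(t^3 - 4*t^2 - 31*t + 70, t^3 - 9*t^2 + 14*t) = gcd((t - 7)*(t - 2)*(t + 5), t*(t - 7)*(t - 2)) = t^2 - 9*t + 14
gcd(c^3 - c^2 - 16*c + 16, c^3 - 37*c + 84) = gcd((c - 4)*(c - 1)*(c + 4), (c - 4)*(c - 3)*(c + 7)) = c - 4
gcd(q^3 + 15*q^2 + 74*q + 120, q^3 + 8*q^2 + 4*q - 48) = q^2 + 10*q + 24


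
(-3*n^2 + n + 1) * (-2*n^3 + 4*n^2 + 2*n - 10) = 6*n^5 - 14*n^4 - 4*n^3 + 36*n^2 - 8*n - 10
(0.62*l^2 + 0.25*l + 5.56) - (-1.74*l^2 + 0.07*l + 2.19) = 2.36*l^2 + 0.18*l + 3.37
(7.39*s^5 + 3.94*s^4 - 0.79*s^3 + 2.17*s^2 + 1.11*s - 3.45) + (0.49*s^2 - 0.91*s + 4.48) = 7.39*s^5 + 3.94*s^4 - 0.79*s^3 + 2.66*s^2 + 0.2*s + 1.03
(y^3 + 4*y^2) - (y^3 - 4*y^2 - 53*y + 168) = 8*y^2 + 53*y - 168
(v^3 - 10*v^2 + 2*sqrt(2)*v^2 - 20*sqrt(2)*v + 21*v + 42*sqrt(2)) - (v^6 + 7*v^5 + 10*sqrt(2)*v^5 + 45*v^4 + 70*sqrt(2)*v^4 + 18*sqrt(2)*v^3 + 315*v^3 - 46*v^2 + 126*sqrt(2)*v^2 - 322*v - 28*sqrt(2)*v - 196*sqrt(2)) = -v^6 - 10*sqrt(2)*v^5 - 7*v^5 - 70*sqrt(2)*v^4 - 45*v^4 - 314*v^3 - 18*sqrt(2)*v^3 - 124*sqrt(2)*v^2 + 36*v^2 + 8*sqrt(2)*v + 343*v + 238*sqrt(2)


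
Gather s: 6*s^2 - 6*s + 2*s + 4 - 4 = 6*s^2 - 4*s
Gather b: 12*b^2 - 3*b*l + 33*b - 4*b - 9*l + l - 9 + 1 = 12*b^2 + b*(29 - 3*l) - 8*l - 8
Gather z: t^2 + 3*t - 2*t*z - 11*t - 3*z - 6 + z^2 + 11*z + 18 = t^2 - 8*t + z^2 + z*(8 - 2*t) + 12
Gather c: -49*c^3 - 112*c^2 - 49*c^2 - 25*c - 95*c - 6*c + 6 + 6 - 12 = -49*c^3 - 161*c^2 - 126*c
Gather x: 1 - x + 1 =2 - x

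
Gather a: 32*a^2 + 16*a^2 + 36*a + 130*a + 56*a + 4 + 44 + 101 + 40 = 48*a^2 + 222*a + 189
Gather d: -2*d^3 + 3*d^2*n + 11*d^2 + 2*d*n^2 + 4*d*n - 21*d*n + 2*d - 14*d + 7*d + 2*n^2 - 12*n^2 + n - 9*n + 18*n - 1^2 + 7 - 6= -2*d^3 + d^2*(3*n + 11) + d*(2*n^2 - 17*n - 5) - 10*n^2 + 10*n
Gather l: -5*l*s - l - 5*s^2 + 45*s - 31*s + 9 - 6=l*(-5*s - 1) - 5*s^2 + 14*s + 3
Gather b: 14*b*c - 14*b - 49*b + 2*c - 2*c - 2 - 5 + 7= b*(14*c - 63)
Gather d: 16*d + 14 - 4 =16*d + 10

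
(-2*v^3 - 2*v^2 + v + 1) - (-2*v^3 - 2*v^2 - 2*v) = 3*v + 1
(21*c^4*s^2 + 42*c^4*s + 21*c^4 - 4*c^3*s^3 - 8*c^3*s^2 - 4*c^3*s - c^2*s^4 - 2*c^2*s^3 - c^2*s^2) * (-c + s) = -21*c^5*s^2 - 42*c^5*s - 21*c^5 + 25*c^4*s^3 + 50*c^4*s^2 + 25*c^4*s - 3*c^3*s^4 - 6*c^3*s^3 - 3*c^3*s^2 - c^2*s^5 - 2*c^2*s^4 - c^2*s^3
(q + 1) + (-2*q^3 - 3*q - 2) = -2*q^3 - 2*q - 1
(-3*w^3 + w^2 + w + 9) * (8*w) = -24*w^4 + 8*w^3 + 8*w^2 + 72*w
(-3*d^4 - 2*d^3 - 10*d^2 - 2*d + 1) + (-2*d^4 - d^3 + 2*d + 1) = -5*d^4 - 3*d^3 - 10*d^2 + 2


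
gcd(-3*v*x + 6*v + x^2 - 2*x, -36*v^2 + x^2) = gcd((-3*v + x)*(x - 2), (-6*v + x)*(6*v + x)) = 1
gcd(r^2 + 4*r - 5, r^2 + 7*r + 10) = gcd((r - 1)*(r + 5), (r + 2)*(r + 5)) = r + 5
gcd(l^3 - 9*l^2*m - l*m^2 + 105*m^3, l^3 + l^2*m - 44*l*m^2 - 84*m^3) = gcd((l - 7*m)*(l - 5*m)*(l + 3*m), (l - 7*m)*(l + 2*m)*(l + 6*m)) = l - 7*m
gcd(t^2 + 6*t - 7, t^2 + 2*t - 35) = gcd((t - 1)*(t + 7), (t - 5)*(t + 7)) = t + 7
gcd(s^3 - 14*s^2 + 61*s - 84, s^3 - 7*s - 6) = s - 3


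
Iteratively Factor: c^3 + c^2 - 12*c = (c)*(c^2 + c - 12) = c*(c + 4)*(c - 3)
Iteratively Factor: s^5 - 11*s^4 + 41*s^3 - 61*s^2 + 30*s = (s - 3)*(s^4 - 8*s^3 + 17*s^2 - 10*s) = s*(s - 3)*(s^3 - 8*s^2 + 17*s - 10) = s*(s - 3)*(s - 1)*(s^2 - 7*s + 10) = s*(s - 3)*(s - 2)*(s - 1)*(s - 5)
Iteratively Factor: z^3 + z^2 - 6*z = (z + 3)*(z^2 - 2*z) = z*(z + 3)*(z - 2)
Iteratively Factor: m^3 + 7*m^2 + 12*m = (m + 4)*(m^2 + 3*m) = (m + 3)*(m + 4)*(m)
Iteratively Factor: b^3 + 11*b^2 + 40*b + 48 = (b + 3)*(b^2 + 8*b + 16) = (b + 3)*(b + 4)*(b + 4)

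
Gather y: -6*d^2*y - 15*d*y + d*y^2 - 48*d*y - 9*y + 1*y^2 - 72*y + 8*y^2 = y^2*(d + 9) + y*(-6*d^2 - 63*d - 81)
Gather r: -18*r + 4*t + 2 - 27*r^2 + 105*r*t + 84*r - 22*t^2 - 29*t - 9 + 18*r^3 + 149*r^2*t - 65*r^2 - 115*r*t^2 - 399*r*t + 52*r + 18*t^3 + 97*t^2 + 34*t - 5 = 18*r^3 + r^2*(149*t - 92) + r*(-115*t^2 - 294*t + 118) + 18*t^3 + 75*t^2 + 9*t - 12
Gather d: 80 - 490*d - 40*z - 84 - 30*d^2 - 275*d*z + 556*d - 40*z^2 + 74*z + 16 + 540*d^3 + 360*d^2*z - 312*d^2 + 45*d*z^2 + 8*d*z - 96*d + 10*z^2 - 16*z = 540*d^3 + d^2*(360*z - 342) + d*(45*z^2 - 267*z - 30) - 30*z^2 + 18*z + 12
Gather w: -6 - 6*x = -6*x - 6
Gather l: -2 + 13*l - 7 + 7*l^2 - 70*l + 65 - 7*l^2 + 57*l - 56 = 0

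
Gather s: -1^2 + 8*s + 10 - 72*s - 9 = -64*s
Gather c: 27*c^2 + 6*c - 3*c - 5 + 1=27*c^2 + 3*c - 4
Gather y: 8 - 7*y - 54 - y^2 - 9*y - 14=-y^2 - 16*y - 60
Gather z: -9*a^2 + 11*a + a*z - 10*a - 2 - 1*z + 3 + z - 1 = -9*a^2 + a*z + a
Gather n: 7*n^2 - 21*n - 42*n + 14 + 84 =7*n^2 - 63*n + 98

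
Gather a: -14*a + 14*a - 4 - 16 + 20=0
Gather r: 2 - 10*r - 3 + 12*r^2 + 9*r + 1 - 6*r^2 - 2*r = 6*r^2 - 3*r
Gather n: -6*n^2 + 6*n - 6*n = -6*n^2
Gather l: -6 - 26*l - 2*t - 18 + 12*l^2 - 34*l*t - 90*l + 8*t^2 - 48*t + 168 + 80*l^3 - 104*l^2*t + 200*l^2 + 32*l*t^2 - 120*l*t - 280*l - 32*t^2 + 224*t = 80*l^3 + l^2*(212 - 104*t) + l*(32*t^2 - 154*t - 396) - 24*t^2 + 174*t + 144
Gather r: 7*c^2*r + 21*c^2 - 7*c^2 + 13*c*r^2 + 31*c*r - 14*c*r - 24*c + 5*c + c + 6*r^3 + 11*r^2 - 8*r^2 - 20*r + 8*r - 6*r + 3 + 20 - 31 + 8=14*c^2 - 18*c + 6*r^3 + r^2*(13*c + 3) + r*(7*c^2 + 17*c - 18)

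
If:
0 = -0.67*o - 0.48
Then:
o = -0.72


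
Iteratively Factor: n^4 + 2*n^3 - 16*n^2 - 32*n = (n + 4)*(n^3 - 2*n^2 - 8*n) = n*(n + 4)*(n^2 - 2*n - 8) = n*(n - 4)*(n + 4)*(n + 2)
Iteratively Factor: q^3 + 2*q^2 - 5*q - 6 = (q - 2)*(q^2 + 4*q + 3) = (q - 2)*(q + 3)*(q + 1)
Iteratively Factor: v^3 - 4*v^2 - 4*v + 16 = (v + 2)*(v^2 - 6*v + 8) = (v - 2)*(v + 2)*(v - 4)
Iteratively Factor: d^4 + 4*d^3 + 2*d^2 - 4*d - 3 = (d + 1)*(d^3 + 3*d^2 - d - 3) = (d - 1)*(d + 1)*(d^2 + 4*d + 3) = (d - 1)*(d + 1)*(d + 3)*(d + 1)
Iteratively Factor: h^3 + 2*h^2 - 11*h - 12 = (h - 3)*(h^2 + 5*h + 4) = (h - 3)*(h + 4)*(h + 1)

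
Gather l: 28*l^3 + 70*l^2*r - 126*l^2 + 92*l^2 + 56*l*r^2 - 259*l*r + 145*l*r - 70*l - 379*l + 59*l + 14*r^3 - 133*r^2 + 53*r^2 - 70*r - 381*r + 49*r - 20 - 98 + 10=28*l^3 + l^2*(70*r - 34) + l*(56*r^2 - 114*r - 390) + 14*r^3 - 80*r^2 - 402*r - 108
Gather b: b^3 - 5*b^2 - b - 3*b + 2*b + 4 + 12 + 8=b^3 - 5*b^2 - 2*b + 24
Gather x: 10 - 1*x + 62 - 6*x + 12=84 - 7*x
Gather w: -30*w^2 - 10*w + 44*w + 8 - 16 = -30*w^2 + 34*w - 8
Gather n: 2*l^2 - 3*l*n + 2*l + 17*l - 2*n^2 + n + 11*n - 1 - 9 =2*l^2 + 19*l - 2*n^2 + n*(12 - 3*l) - 10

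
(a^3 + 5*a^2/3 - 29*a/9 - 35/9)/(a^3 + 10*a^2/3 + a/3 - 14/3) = (a^2 - 2*a/3 - 5/3)/(a^2 + a - 2)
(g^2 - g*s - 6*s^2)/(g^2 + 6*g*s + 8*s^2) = (g - 3*s)/(g + 4*s)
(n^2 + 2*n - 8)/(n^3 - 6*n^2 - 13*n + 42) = (n + 4)/(n^2 - 4*n - 21)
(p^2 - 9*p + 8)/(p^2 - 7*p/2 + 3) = 2*(p^2 - 9*p + 8)/(2*p^2 - 7*p + 6)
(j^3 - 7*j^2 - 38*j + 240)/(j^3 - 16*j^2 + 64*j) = (j^2 + j - 30)/(j*(j - 8))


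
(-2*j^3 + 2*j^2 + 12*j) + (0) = -2*j^3 + 2*j^2 + 12*j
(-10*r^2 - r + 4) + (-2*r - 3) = -10*r^2 - 3*r + 1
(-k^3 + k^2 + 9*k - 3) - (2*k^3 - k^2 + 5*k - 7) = -3*k^3 + 2*k^2 + 4*k + 4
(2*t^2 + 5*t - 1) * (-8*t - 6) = -16*t^3 - 52*t^2 - 22*t + 6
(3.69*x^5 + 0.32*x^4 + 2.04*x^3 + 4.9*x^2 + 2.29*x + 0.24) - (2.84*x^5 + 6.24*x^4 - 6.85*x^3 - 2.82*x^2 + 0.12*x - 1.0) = 0.85*x^5 - 5.92*x^4 + 8.89*x^3 + 7.72*x^2 + 2.17*x + 1.24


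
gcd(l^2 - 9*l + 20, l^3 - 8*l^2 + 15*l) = l - 5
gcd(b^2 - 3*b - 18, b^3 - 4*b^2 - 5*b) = 1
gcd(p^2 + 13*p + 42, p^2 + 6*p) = p + 6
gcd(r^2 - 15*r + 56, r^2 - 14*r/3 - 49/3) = r - 7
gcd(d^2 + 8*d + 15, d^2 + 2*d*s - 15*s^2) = 1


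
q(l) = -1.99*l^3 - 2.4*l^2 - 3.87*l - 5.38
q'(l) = -5.97*l^2 - 4.8*l - 3.87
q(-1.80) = 5.42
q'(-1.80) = -14.57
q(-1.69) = 3.91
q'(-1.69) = -12.81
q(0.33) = -6.99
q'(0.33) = -6.10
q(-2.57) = 22.49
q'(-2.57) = -30.97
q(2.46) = -59.05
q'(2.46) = -51.81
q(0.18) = -6.17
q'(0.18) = -4.93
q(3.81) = -165.02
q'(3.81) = -108.82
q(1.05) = -14.39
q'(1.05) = -15.49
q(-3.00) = 38.36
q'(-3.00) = -43.20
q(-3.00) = 38.36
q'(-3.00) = -43.20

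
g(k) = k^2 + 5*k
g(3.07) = 24.77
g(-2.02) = -6.02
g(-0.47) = -2.13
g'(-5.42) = -5.84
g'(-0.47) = 4.06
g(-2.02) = -6.02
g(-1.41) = -5.06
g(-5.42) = 2.28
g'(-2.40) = 0.20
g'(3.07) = 11.14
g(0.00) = 0.00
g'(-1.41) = 2.18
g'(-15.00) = -25.00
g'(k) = 2*k + 5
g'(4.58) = 14.16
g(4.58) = 43.88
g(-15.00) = 150.00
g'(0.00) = 5.00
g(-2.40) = -6.24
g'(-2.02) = 0.96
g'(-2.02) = 0.96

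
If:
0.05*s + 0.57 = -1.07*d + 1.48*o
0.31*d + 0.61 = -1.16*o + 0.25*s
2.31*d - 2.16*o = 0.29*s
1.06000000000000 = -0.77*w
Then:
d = -2.16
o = -1.40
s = -6.74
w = -1.38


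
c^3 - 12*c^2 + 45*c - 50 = (c - 5)^2*(c - 2)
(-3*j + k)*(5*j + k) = -15*j^2 + 2*j*k + k^2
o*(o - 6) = o^2 - 6*o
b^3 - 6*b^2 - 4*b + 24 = (b - 6)*(b - 2)*(b + 2)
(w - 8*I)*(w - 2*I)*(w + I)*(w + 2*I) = w^4 - 7*I*w^3 + 12*w^2 - 28*I*w + 32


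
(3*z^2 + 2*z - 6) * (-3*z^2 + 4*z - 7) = -9*z^4 + 6*z^3 + 5*z^2 - 38*z + 42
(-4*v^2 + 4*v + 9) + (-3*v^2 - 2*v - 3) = -7*v^2 + 2*v + 6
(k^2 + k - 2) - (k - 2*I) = k^2 - 2 + 2*I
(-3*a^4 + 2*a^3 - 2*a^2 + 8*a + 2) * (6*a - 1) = -18*a^5 + 15*a^4 - 14*a^3 + 50*a^2 + 4*a - 2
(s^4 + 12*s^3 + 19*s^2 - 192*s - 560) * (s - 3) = s^5 + 9*s^4 - 17*s^3 - 249*s^2 + 16*s + 1680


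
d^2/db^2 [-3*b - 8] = 0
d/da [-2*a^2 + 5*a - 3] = 5 - 4*a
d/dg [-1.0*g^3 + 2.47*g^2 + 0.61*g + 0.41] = -3.0*g^2 + 4.94*g + 0.61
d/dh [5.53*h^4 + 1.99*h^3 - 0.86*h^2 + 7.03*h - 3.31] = 22.12*h^3 + 5.97*h^2 - 1.72*h + 7.03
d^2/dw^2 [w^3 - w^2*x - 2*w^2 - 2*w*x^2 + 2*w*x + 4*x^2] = 6*w - 2*x - 4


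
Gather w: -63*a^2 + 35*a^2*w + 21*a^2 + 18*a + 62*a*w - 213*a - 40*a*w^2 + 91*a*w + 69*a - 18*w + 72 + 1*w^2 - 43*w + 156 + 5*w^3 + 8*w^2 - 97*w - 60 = -42*a^2 - 126*a + 5*w^3 + w^2*(9 - 40*a) + w*(35*a^2 + 153*a - 158) + 168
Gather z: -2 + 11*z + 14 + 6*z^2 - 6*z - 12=6*z^2 + 5*z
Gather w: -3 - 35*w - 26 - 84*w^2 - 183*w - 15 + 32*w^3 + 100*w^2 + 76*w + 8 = 32*w^3 + 16*w^2 - 142*w - 36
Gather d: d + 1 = d + 1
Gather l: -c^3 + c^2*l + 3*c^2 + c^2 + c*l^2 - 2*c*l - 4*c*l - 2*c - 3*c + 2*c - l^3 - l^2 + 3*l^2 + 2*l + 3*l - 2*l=-c^3 + 4*c^2 - 3*c - l^3 + l^2*(c + 2) + l*(c^2 - 6*c + 3)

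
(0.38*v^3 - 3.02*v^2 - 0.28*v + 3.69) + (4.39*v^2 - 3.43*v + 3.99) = 0.38*v^3 + 1.37*v^2 - 3.71*v + 7.68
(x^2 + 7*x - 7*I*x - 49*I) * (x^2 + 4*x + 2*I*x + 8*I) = x^4 + 11*x^3 - 5*I*x^3 + 42*x^2 - 55*I*x^2 + 154*x - 140*I*x + 392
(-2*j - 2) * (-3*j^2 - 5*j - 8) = 6*j^3 + 16*j^2 + 26*j + 16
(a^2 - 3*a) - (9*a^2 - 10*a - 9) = -8*a^2 + 7*a + 9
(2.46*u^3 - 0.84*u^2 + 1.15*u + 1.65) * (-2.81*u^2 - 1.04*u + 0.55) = -6.9126*u^5 - 0.198*u^4 - 1.0049*u^3 - 6.2945*u^2 - 1.0835*u + 0.9075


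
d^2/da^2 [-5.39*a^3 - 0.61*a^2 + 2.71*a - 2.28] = -32.34*a - 1.22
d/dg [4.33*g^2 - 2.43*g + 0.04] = 8.66*g - 2.43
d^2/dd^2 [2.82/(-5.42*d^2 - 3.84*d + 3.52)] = (165.682896*d^2 + 117.384192*d - 2.82*(10.84*d + 3.84)*(21.68*d + 7.68) - 107.602176)/(5.42*d^2 + 3.84*d - 3.52)^3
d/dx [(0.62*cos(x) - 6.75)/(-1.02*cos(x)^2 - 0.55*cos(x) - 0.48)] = (-0.6324*cos(x)^2 + 13.77*cos(x) + 4.0101)*sin(x)/(1.0404*cos(x)^4 + 1.122*cos(x)^3 + 1.2817*cos(x)^2 + 0.528*cos(x) + 0.2304)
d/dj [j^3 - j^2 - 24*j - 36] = 3*j^2 - 2*j - 24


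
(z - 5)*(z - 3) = z^2 - 8*z + 15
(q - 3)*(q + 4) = q^2 + q - 12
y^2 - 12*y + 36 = (y - 6)^2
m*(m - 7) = m^2 - 7*m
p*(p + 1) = p^2 + p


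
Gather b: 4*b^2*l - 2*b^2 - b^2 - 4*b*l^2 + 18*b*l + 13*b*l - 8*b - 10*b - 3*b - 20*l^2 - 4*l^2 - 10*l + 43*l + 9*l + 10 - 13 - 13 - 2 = b^2*(4*l - 3) + b*(-4*l^2 + 31*l - 21) - 24*l^2 + 42*l - 18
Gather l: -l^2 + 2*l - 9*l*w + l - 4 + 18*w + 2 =-l^2 + l*(3 - 9*w) + 18*w - 2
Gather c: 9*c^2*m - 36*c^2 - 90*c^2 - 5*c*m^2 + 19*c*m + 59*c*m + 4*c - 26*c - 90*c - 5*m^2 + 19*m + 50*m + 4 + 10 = c^2*(9*m - 126) + c*(-5*m^2 + 78*m - 112) - 5*m^2 + 69*m + 14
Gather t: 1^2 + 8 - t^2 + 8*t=-t^2 + 8*t + 9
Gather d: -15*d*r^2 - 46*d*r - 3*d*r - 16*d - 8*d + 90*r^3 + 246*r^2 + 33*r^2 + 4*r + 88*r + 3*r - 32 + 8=d*(-15*r^2 - 49*r - 24) + 90*r^3 + 279*r^2 + 95*r - 24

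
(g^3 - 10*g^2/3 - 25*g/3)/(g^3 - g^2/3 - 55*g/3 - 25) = g/(g + 3)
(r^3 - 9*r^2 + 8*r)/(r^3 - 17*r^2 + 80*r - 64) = r/(r - 8)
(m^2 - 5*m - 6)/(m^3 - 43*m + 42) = (m + 1)/(m^2 + 6*m - 7)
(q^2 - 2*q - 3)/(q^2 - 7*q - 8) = (q - 3)/(q - 8)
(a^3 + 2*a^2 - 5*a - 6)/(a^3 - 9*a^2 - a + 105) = (a^2 - a - 2)/(a^2 - 12*a + 35)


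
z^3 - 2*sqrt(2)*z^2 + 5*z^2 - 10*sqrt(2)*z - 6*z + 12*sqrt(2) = (z - 1)*(z + 6)*(z - 2*sqrt(2))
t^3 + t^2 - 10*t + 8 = (t - 2)*(t - 1)*(t + 4)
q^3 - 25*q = q*(q - 5)*(q + 5)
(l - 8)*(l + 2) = l^2 - 6*l - 16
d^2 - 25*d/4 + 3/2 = (d - 6)*(d - 1/4)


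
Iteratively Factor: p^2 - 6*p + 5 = (p - 5)*(p - 1)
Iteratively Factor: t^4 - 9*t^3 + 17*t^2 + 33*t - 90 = (t + 2)*(t^3 - 11*t^2 + 39*t - 45) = (t - 3)*(t + 2)*(t^2 - 8*t + 15) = (t - 5)*(t - 3)*(t + 2)*(t - 3)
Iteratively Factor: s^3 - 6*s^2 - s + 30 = (s - 3)*(s^2 - 3*s - 10) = (s - 3)*(s + 2)*(s - 5)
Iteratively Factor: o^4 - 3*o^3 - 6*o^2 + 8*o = (o + 2)*(o^3 - 5*o^2 + 4*o) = (o - 4)*(o + 2)*(o^2 - o) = o*(o - 4)*(o + 2)*(o - 1)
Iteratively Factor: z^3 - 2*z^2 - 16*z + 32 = (z + 4)*(z^2 - 6*z + 8) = (z - 2)*(z + 4)*(z - 4)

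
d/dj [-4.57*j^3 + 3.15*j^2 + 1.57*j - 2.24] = -13.71*j^2 + 6.3*j + 1.57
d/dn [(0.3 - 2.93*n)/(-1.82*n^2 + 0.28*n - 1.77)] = (-5.3326*n^2 + 1.092*n + 5.1021)/(3.3124*n^4 - 1.0192*n^3 + 6.5212*n^2 - 0.9912*n + 3.1329)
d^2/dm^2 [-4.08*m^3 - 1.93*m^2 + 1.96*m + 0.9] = -24.48*m - 3.86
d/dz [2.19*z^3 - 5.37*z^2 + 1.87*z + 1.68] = 6.57*z^2 - 10.74*z + 1.87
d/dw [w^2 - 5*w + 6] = 2*w - 5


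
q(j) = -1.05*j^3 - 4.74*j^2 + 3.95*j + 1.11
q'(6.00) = -166.33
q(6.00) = -372.63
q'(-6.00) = -52.57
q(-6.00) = 33.57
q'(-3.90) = -6.99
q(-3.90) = -24.11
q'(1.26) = -13.00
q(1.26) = -3.54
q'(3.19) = -58.35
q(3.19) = -68.61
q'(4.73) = -111.37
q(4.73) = -197.37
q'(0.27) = 1.16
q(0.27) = 1.81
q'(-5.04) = -28.29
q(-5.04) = -4.78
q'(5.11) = -126.75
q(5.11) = -242.58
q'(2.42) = -37.44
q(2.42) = -31.97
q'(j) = -3.15*j^2 - 9.48*j + 3.95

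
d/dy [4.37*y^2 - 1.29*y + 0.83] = 8.74*y - 1.29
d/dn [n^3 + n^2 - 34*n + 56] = 3*n^2 + 2*n - 34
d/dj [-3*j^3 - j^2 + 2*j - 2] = -9*j^2 - 2*j + 2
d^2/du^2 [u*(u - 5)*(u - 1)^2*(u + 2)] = 20*u^3 - 60*u^2 - 18*u + 34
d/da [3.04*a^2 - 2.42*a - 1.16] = 6.08*a - 2.42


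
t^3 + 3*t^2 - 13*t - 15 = (t - 3)*(t + 1)*(t + 5)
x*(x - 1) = x^2 - x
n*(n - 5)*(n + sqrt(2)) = n^3 - 5*n^2 + sqrt(2)*n^2 - 5*sqrt(2)*n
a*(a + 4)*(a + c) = a^3 + a^2*c + 4*a^2 + 4*a*c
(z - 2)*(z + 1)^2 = z^3 - 3*z - 2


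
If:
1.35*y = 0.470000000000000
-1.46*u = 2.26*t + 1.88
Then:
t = -0.646017699115044*u - 0.831858407079646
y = 0.35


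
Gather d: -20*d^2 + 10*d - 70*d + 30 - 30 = -20*d^2 - 60*d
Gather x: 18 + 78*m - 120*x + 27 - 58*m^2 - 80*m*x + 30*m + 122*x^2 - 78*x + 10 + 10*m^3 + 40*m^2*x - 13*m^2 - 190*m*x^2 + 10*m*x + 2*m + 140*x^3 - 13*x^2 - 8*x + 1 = 10*m^3 - 71*m^2 + 110*m + 140*x^3 + x^2*(109 - 190*m) + x*(40*m^2 - 70*m - 206) + 56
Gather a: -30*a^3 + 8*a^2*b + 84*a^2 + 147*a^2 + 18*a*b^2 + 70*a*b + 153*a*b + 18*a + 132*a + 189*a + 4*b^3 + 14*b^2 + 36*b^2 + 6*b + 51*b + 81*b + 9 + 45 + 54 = -30*a^3 + a^2*(8*b + 231) + a*(18*b^2 + 223*b + 339) + 4*b^3 + 50*b^2 + 138*b + 108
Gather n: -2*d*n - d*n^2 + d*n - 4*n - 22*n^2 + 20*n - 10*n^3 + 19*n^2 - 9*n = -10*n^3 + n^2*(-d - 3) + n*(7 - d)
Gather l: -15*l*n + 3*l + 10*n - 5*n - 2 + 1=l*(3 - 15*n) + 5*n - 1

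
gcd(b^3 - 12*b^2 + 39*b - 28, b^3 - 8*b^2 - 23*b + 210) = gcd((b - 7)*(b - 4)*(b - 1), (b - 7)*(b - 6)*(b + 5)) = b - 7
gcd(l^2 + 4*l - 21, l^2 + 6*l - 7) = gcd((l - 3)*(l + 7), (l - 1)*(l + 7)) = l + 7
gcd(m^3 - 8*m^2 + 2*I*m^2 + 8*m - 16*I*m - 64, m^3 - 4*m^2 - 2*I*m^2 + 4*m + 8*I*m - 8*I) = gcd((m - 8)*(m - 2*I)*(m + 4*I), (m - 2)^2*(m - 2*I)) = m - 2*I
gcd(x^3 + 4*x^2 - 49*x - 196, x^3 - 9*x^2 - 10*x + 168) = x^2 - 3*x - 28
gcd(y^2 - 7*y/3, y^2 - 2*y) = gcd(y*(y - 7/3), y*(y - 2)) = y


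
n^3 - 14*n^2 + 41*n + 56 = (n - 8)*(n - 7)*(n + 1)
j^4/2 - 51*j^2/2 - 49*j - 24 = (j/2 + 1/2)*(j - 8)*(j + 1)*(j + 6)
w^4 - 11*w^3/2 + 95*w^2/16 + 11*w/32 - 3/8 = (w - 4)*(w - 3/2)*(w - 1/4)*(w + 1/4)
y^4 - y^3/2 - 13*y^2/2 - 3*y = y*(y - 3)*(y + 1/2)*(y + 2)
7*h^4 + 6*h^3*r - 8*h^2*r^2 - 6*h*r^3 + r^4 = (-7*h + r)*(-h + r)*(h + r)^2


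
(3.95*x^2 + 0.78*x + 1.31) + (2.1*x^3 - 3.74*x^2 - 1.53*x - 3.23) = 2.1*x^3 + 0.21*x^2 - 0.75*x - 1.92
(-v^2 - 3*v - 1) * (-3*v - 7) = 3*v^3 + 16*v^2 + 24*v + 7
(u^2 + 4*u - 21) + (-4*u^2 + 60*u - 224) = -3*u^2 + 64*u - 245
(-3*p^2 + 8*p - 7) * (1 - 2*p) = 6*p^3 - 19*p^2 + 22*p - 7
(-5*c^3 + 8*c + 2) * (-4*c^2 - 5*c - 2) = 20*c^5 + 25*c^4 - 22*c^3 - 48*c^2 - 26*c - 4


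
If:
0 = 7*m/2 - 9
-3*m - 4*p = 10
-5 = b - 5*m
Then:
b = 55/7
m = 18/7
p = -31/7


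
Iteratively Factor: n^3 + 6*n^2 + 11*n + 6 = (n + 2)*(n^2 + 4*n + 3) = (n + 1)*(n + 2)*(n + 3)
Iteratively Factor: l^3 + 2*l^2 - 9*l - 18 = (l - 3)*(l^2 + 5*l + 6) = (l - 3)*(l + 3)*(l + 2)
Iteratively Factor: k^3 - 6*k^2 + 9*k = (k)*(k^2 - 6*k + 9) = k*(k - 3)*(k - 3)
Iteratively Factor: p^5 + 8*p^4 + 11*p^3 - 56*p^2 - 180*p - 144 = (p + 2)*(p^4 + 6*p^3 - p^2 - 54*p - 72) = (p + 2)^2*(p^3 + 4*p^2 - 9*p - 36) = (p + 2)^2*(p + 3)*(p^2 + p - 12) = (p - 3)*(p + 2)^2*(p + 3)*(p + 4)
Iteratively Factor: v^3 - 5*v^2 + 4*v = (v)*(v^2 - 5*v + 4) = v*(v - 4)*(v - 1)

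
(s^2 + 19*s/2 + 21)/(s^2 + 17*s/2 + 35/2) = (s + 6)/(s + 5)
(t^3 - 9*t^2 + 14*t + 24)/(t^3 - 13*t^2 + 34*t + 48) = (t - 4)/(t - 8)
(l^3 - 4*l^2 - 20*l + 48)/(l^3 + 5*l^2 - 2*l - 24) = (l - 6)/(l + 3)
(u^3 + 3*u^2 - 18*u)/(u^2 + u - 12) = u*(u + 6)/(u + 4)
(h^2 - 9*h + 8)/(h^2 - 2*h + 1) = (h - 8)/(h - 1)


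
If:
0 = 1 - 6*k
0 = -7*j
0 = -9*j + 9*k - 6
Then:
No Solution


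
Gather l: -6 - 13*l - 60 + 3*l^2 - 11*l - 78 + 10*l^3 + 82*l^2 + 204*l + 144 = 10*l^3 + 85*l^2 + 180*l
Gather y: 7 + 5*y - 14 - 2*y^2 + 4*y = -2*y^2 + 9*y - 7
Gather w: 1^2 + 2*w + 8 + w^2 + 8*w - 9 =w^2 + 10*w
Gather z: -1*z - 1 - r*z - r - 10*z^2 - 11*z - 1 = -r - 10*z^2 + z*(-r - 12) - 2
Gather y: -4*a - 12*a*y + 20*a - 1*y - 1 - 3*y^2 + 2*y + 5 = 16*a - 3*y^2 + y*(1 - 12*a) + 4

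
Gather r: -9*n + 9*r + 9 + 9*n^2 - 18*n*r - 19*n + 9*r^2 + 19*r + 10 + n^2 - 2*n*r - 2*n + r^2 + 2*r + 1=10*n^2 - 30*n + 10*r^2 + r*(30 - 20*n) + 20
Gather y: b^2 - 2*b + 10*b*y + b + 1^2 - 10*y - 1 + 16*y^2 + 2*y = b^2 - b + 16*y^2 + y*(10*b - 8)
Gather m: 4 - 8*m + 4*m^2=4*m^2 - 8*m + 4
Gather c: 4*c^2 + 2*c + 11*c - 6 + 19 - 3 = 4*c^2 + 13*c + 10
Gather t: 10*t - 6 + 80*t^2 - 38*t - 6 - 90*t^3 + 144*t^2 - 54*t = -90*t^3 + 224*t^2 - 82*t - 12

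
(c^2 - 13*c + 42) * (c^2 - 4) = c^4 - 13*c^3 + 38*c^2 + 52*c - 168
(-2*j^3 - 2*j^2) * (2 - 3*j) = 6*j^4 + 2*j^3 - 4*j^2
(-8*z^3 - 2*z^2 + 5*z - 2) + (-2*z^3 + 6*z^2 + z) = -10*z^3 + 4*z^2 + 6*z - 2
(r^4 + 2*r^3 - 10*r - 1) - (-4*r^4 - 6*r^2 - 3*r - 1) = 5*r^4 + 2*r^3 + 6*r^2 - 7*r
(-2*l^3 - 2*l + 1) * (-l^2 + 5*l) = 2*l^5 - 10*l^4 + 2*l^3 - 11*l^2 + 5*l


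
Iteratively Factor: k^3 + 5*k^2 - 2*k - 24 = (k + 4)*(k^2 + k - 6) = (k - 2)*(k + 4)*(k + 3)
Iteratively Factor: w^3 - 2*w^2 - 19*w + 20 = (w - 1)*(w^2 - w - 20) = (w - 5)*(w - 1)*(w + 4)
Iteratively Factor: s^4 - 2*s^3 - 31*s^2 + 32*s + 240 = (s - 5)*(s^3 + 3*s^2 - 16*s - 48) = (s - 5)*(s + 4)*(s^2 - s - 12) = (s - 5)*(s - 4)*(s + 4)*(s + 3)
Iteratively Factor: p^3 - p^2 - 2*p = (p)*(p^2 - p - 2) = p*(p - 2)*(p + 1)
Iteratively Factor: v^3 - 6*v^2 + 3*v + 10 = (v - 2)*(v^2 - 4*v - 5) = (v - 5)*(v - 2)*(v + 1)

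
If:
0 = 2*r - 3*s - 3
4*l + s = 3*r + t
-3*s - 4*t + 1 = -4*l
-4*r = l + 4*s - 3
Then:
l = 157/131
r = 114/131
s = -55/131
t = 231/131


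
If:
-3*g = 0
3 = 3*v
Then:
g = 0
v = 1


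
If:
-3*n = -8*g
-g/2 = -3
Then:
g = 6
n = 16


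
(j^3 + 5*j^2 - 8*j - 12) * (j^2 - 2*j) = j^5 + 3*j^4 - 18*j^3 + 4*j^2 + 24*j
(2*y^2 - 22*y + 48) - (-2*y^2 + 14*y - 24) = 4*y^2 - 36*y + 72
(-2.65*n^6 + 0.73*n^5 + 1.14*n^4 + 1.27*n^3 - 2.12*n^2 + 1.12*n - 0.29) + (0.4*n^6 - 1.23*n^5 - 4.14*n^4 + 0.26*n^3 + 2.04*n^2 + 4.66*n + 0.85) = -2.25*n^6 - 0.5*n^5 - 3.0*n^4 + 1.53*n^3 - 0.0800000000000001*n^2 + 5.78*n + 0.56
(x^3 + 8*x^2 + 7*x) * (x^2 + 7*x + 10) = x^5 + 15*x^4 + 73*x^3 + 129*x^2 + 70*x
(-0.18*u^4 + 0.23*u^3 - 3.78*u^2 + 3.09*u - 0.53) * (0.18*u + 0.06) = -0.0324*u^5 + 0.0306*u^4 - 0.6666*u^3 + 0.3294*u^2 + 0.09*u - 0.0318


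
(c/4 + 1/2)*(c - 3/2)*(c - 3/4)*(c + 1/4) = c^4/4 - 55*c^2/64 + 45*c/128 + 9/64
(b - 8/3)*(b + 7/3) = b^2 - b/3 - 56/9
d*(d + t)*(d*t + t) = d^3*t + d^2*t^2 + d^2*t + d*t^2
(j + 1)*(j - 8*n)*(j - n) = j^3 - 9*j^2*n + j^2 + 8*j*n^2 - 9*j*n + 8*n^2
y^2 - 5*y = y*(y - 5)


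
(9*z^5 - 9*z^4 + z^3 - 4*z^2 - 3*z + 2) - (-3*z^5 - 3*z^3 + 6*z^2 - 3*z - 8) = 12*z^5 - 9*z^4 + 4*z^3 - 10*z^2 + 10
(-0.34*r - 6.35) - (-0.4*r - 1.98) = 0.06*r - 4.37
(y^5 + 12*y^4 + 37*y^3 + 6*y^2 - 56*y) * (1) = y^5 + 12*y^4 + 37*y^3 + 6*y^2 - 56*y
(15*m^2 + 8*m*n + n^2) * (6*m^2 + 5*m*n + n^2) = 90*m^4 + 123*m^3*n + 61*m^2*n^2 + 13*m*n^3 + n^4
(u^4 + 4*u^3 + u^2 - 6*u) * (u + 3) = u^5 + 7*u^4 + 13*u^3 - 3*u^2 - 18*u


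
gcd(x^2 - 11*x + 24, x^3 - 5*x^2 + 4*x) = 1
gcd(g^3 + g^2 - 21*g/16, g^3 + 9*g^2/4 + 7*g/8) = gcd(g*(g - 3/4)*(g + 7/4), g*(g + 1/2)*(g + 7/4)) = g^2 + 7*g/4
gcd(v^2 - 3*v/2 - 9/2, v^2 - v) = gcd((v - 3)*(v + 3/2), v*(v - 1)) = 1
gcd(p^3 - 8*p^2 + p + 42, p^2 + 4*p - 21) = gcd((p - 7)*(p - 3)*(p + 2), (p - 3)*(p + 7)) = p - 3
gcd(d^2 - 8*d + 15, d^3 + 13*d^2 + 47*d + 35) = 1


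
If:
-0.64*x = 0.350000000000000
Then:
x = -0.55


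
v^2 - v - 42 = (v - 7)*(v + 6)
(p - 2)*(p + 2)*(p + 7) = p^3 + 7*p^2 - 4*p - 28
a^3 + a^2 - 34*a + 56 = (a - 4)*(a - 2)*(a + 7)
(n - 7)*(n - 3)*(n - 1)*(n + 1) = n^4 - 10*n^3 + 20*n^2 + 10*n - 21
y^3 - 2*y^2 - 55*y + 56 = (y - 8)*(y - 1)*(y + 7)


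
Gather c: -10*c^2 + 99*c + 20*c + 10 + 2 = -10*c^2 + 119*c + 12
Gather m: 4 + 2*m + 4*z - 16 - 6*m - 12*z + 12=-4*m - 8*z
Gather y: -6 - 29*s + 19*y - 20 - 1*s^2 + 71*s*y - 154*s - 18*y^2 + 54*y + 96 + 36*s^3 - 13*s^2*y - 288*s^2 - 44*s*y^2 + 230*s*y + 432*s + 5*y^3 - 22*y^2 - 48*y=36*s^3 - 289*s^2 + 249*s + 5*y^3 + y^2*(-44*s - 40) + y*(-13*s^2 + 301*s + 25) + 70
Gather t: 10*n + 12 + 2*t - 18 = 10*n + 2*t - 6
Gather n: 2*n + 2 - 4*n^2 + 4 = -4*n^2 + 2*n + 6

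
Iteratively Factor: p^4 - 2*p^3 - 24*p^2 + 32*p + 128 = (p - 4)*(p^3 + 2*p^2 - 16*p - 32) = (p - 4)*(p + 4)*(p^2 - 2*p - 8) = (p - 4)^2*(p + 4)*(p + 2)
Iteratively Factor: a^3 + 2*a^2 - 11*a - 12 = (a + 4)*(a^2 - 2*a - 3) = (a - 3)*(a + 4)*(a + 1)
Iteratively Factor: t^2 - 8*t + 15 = (t - 5)*(t - 3)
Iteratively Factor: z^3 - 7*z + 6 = (z + 3)*(z^2 - 3*z + 2) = (z - 2)*(z + 3)*(z - 1)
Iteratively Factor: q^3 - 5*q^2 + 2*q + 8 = (q - 2)*(q^2 - 3*q - 4) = (q - 2)*(q + 1)*(q - 4)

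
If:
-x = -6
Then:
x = 6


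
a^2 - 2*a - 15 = (a - 5)*(a + 3)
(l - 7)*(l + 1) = l^2 - 6*l - 7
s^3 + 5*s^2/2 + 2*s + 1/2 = (s + 1/2)*(s + 1)^2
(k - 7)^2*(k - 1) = k^3 - 15*k^2 + 63*k - 49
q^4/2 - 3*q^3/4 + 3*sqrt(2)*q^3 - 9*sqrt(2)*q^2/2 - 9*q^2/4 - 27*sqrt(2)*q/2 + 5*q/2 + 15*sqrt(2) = (q/2 + 1)*(q - 5/2)*(q - 1)*(q + 6*sqrt(2))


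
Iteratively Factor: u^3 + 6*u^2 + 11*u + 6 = (u + 3)*(u^2 + 3*u + 2) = (u + 1)*(u + 3)*(u + 2)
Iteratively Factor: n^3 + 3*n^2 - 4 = (n + 2)*(n^2 + n - 2) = (n - 1)*(n + 2)*(n + 2)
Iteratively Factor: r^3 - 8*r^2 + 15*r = (r - 3)*(r^2 - 5*r) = (r - 5)*(r - 3)*(r)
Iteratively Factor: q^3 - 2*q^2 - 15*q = (q + 3)*(q^2 - 5*q) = (q - 5)*(q + 3)*(q)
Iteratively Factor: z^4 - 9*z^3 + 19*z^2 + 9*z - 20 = (z - 4)*(z^3 - 5*z^2 - z + 5) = (z - 4)*(z + 1)*(z^2 - 6*z + 5) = (z - 5)*(z - 4)*(z + 1)*(z - 1)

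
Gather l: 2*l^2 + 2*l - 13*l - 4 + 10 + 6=2*l^2 - 11*l + 12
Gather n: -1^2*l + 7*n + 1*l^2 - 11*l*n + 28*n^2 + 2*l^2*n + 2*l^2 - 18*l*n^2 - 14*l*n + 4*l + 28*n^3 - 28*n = 3*l^2 + 3*l + 28*n^3 + n^2*(28 - 18*l) + n*(2*l^2 - 25*l - 21)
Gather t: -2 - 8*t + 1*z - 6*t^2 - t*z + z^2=-6*t^2 + t*(-z - 8) + z^2 + z - 2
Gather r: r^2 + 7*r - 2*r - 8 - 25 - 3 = r^2 + 5*r - 36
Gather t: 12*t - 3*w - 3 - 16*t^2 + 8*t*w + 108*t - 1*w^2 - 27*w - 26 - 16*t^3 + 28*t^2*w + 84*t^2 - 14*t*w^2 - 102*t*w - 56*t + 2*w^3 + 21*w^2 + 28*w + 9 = -16*t^3 + t^2*(28*w + 68) + t*(-14*w^2 - 94*w + 64) + 2*w^3 + 20*w^2 - 2*w - 20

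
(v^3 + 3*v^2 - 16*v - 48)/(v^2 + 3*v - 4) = (v^2 - v - 12)/(v - 1)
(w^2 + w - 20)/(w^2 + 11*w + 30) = (w - 4)/(w + 6)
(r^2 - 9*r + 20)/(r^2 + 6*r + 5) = (r^2 - 9*r + 20)/(r^2 + 6*r + 5)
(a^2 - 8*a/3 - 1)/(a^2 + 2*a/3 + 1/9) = 3*(a - 3)/(3*a + 1)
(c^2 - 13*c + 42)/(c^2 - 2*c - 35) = (c - 6)/(c + 5)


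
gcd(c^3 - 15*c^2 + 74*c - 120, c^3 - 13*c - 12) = c - 4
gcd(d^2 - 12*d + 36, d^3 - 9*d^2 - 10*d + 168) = d - 6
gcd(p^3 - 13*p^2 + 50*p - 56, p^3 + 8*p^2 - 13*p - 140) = p - 4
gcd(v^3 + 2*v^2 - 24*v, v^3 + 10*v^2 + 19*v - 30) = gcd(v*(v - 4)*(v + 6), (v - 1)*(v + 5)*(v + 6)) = v + 6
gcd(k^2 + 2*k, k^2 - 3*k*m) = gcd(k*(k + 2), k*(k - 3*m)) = k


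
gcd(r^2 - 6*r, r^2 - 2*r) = r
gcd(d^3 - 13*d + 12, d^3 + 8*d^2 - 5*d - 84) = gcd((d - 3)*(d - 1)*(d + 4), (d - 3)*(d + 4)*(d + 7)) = d^2 + d - 12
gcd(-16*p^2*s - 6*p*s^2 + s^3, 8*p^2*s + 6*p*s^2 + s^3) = 2*p*s + s^2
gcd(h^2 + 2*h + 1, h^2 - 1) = h + 1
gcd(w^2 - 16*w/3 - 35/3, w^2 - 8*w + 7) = w - 7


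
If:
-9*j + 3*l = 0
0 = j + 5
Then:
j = -5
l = -15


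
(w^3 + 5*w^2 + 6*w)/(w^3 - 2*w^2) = (w^2 + 5*w + 6)/(w*(w - 2))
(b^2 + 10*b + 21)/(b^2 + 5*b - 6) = (b^2 + 10*b + 21)/(b^2 + 5*b - 6)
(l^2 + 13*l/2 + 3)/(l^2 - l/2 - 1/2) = (l + 6)/(l - 1)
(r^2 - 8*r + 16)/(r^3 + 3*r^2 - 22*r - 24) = (r - 4)/(r^2 + 7*r + 6)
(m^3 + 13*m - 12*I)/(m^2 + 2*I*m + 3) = (m^2 + I*m + 12)/(m + 3*I)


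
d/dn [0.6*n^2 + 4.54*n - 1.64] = 1.2*n + 4.54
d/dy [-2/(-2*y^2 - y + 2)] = 2*(-4*y - 1)/(2*y^2 + y - 2)^2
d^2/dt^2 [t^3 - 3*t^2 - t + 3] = 6*t - 6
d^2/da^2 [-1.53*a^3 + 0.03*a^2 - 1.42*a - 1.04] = 0.06 - 9.18*a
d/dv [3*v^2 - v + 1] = 6*v - 1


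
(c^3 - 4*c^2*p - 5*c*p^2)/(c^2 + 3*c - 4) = c*(c^2 - 4*c*p - 5*p^2)/(c^2 + 3*c - 4)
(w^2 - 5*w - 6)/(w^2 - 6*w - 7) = (w - 6)/(w - 7)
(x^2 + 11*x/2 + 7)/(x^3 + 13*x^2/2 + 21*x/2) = (x + 2)/(x*(x + 3))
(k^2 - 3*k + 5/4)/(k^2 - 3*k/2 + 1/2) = (k - 5/2)/(k - 1)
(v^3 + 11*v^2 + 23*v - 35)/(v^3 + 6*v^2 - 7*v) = (v + 5)/v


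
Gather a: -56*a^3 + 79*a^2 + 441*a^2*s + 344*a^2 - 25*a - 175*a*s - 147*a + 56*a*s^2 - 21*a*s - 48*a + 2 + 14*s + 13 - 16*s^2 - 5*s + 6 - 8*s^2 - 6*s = -56*a^3 + a^2*(441*s + 423) + a*(56*s^2 - 196*s - 220) - 24*s^2 + 3*s + 21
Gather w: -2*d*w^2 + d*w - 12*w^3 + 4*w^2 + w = -12*w^3 + w^2*(4 - 2*d) + w*(d + 1)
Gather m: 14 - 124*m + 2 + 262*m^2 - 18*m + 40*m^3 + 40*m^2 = 40*m^3 + 302*m^2 - 142*m + 16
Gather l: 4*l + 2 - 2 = 4*l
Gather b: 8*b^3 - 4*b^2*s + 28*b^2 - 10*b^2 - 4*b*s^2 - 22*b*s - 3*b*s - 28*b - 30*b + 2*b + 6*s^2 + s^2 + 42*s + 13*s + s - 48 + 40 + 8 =8*b^3 + b^2*(18 - 4*s) + b*(-4*s^2 - 25*s - 56) + 7*s^2 + 56*s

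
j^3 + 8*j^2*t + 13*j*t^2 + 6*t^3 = (j + t)^2*(j + 6*t)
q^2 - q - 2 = (q - 2)*(q + 1)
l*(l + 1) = l^2 + l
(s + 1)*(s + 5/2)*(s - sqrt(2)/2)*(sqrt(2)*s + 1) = sqrt(2)*s^4 + 7*sqrt(2)*s^3/2 + 2*sqrt(2)*s^2 - 7*sqrt(2)*s/4 - 5*sqrt(2)/4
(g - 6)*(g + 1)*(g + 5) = g^3 - 31*g - 30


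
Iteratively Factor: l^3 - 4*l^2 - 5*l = (l)*(l^2 - 4*l - 5) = l*(l + 1)*(l - 5)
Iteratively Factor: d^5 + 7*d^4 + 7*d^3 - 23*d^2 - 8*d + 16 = (d - 1)*(d^4 + 8*d^3 + 15*d^2 - 8*d - 16) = (d - 1)*(d + 1)*(d^3 + 7*d^2 + 8*d - 16) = (d - 1)*(d + 1)*(d + 4)*(d^2 + 3*d - 4) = (d - 1)*(d + 1)*(d + 4)^2*(d - 1)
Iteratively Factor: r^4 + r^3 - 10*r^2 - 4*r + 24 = (r + 3)*(r^3 - 2*r^2 - 4*r + 8) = (r + 2)*(r + 3)*(r^2 - 4*r + 4) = (r - 2)*(r + 2)*(r + 3)*(r - 2)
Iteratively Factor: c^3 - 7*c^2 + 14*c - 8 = (c - 1)*(c^2 - 6*c + 8) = (c - 2)*(c - 1)*(c - 4)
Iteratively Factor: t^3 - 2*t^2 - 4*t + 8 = (t - 2)*(t^2 - 4) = (t - 2)^2*(t + 2)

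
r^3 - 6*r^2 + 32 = (r - 4)^2*(r + 2)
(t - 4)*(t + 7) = t^2 + 3*t - 28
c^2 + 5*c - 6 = (c - 1)*(c + 6)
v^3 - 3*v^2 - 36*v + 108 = (v - 6)*(v - 3)*(v + 6)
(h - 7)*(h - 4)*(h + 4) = h^3 - 7*h^2 - 16*h + 112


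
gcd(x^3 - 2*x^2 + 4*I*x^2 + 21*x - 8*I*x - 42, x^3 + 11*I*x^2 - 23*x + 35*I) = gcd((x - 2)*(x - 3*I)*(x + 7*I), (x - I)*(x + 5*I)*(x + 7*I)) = x + 7*I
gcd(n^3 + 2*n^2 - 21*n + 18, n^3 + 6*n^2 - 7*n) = n - 1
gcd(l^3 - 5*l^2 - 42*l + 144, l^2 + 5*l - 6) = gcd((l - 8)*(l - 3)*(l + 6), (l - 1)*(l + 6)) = l + 6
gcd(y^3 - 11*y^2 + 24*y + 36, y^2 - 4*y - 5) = y + 1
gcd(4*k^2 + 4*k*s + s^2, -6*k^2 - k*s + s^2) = 2*k + s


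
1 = 1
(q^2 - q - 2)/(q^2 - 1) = (q - 2)/(q - 1)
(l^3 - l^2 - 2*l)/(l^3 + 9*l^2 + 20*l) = (l^2 - l - 2)/(l^2 + 9*l + 20)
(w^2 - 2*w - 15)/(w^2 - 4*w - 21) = (w - 5)/(w - 7)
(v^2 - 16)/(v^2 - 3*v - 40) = (16 - v^2)/(-v^2 + 3*v + 40)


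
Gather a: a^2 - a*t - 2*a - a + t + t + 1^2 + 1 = a^2 + a*(-t - 3) + 2*t + 2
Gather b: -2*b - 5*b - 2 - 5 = -7*b - 7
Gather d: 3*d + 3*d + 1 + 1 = 6*d + 2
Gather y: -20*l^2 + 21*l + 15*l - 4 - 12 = -20*l^2 + 36*l - 16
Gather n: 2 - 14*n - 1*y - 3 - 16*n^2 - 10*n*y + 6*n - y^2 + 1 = -16*n^2 + n*(-10*y - 8) - y^2 - y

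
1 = 1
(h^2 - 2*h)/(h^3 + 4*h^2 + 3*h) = (h - 2)/(h^2 + 4*h + 3)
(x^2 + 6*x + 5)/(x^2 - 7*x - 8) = (x + 5)/(x - 8)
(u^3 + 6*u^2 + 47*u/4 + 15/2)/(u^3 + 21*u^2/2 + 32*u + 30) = (u + 3/2)/(u + 6)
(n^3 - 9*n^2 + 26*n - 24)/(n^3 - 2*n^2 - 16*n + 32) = (n - 3)/(n + 4)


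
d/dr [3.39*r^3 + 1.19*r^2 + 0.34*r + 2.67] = 10.17*r^2 + 2.38*r + 0.34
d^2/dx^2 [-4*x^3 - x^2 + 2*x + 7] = -24*x - 2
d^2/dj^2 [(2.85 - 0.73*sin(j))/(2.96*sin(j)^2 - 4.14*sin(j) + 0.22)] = (6.39596799999999*sin(j)^5 - 90.936528*sin(j)^4 + 89.130928*sin(j)^3 + 109.064064*sin(j)^2 - 209.258432*sin(j) + 92.654112)/(2.96*sin(j)^2 - 4.14*sin(j) + 0.22)^3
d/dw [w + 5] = 1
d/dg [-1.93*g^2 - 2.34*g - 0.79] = -3.86*g - 2.34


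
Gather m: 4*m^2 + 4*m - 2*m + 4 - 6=4*m^2 + 2*m - 2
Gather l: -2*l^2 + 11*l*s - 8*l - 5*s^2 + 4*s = -2*l^2 + l*(11*s - 8) - 5*s^2 + 4*s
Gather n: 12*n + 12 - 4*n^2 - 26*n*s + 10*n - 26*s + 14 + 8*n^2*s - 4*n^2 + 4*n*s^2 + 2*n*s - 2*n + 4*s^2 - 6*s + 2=n^2*(8*s - 8) + n*(4*s^2 - 24*s + 20) + 4*s^2 - 32*s + 28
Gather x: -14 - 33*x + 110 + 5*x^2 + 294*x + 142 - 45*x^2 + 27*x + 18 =-40*x^2 + 288*x + 256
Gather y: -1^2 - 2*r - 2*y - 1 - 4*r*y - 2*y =-2*r + y*(-4*r - 4) - 2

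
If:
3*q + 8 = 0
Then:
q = -8/3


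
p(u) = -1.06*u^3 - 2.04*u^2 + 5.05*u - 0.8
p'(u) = -3.18*u^2 - 4.08*u + 5.05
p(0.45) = 0.96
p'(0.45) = 2.57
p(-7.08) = 237.38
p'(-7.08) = -125.47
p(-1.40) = -8.96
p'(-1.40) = 4.53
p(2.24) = -11.64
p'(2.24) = -20.05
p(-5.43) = 81.34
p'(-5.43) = -66.56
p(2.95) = -30.87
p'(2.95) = -34.66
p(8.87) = -856.24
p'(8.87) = -281.33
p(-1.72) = -10.13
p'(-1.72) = 2.66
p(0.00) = -0.80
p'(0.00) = 5.05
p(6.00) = -272.90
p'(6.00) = -133.91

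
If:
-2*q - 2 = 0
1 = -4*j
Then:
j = -1/4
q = -1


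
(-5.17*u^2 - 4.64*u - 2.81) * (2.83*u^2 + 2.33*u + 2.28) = -14.6311*u^4 - 25.1773*u^3 - 30.5511*u^2 - 17.1265*u - 6.4068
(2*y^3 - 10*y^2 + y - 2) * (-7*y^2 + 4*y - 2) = -14*y^5 + 78*y^4 - 51*y^3 + 38*y^2 - 10*y + 4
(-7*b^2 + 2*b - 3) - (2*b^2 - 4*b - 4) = -9*b^2 + 6*b + 1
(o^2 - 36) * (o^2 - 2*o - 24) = o^4 - 2*o^3 - 60*o^2 + 72*o + 864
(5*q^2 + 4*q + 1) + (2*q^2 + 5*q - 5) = 7*q^2 + 9*q - 4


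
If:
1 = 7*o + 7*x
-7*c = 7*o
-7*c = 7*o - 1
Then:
No Solution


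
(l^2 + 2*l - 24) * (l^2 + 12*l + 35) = l^4 + 14*l^3 + 35*l^2 - 218*l - 840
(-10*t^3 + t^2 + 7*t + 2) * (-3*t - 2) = 30*t^4 + 17*t^3 - 23*t^2 - 20*t - 4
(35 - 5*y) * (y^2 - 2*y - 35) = -5*y^3 + 45*y^2 + 105*y - 1225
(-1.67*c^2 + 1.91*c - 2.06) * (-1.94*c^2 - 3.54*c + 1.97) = 3.2398*c^4 + 2.2064*c^3 - 6.0549*c^2 + 11.0551*c - 4.0582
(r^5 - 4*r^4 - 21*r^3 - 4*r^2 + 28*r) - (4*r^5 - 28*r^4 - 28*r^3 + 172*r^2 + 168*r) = -3*r^5 + 24*r^4 + 7*r^3 - 176*r^2 - 140*r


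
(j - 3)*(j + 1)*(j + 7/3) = j^3 + j^2/3 - 23*j/3 - 7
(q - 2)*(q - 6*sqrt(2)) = q^2 - 6*sqrt(2)*q - 2*q + 12*sqrt(2)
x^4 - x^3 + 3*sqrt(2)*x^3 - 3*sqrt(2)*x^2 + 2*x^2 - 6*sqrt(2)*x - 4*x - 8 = (x - 2)*(x + 1)*(x + sqrt(2))*(x + 2*sqrt(2))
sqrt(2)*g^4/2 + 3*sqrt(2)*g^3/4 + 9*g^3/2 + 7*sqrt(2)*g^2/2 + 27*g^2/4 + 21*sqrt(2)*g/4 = g*(g + 3/2)*(g + 7*sqrt(2)/2)*(sqrt(2)*g/2 + 1)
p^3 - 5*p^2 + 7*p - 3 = (p - 3)*(p - 1)^2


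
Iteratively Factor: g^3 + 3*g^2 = (g)*(g^2 + 3*g) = g^2*(g + 3)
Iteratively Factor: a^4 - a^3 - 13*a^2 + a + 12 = (a + 3)*(a^3 - 4*a^2 - a + 4) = (a - 4)*(a + 3)*(a^2 - 1) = (a - 4)*(a + 1)*(a + 3)*(a - 1)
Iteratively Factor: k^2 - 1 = (k + 1)*(k - 1)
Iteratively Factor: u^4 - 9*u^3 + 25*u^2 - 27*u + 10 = (u - 1)*(u^3 - 8*u^2 + 17*u - 10) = (u - 2)*(u - 1)*(u^2 - 6*u + 5) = (u - 2)*(u - 1)^2*(u - 5)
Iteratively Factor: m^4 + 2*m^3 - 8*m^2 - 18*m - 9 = (m + 1)*(m^3 + m^2 - 9*m - 9) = (m + 1)*(m + 3)*(m^2 - 2*m - 3) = (m - 3)*(m + 1)*(m + 3)*(m + 1)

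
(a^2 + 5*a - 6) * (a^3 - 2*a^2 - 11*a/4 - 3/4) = a^5 + 3*a^4 - 75*a^3/4 - 5*a^2/2 + 51*a/4 + 9/2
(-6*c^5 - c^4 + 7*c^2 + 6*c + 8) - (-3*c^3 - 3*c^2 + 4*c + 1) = -6*c^5 - c^4 + 3*c^3 + 10*c^2 + 2*c + 7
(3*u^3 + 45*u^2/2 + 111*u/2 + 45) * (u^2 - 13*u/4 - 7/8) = 3*u^5 + 51*u^4/4 - 81*u^3/4 - 2481*u^2/16 - 3117*u/16 - 315/8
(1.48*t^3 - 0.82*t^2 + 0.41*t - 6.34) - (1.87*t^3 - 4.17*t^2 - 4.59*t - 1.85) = -0.39*t^3 + 3.35*t^2 + 5.0*t - 4.49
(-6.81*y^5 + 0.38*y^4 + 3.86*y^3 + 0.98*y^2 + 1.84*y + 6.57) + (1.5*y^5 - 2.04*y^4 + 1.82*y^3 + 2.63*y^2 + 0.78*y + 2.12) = -5.31*y^5 - 1.66*y^4 + 5.68*y^3 + 3.61*y^2 + 2.62*y + 8.69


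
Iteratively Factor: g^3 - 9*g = (g)*(g^2 - 9) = g*(g + 3)*(g - 3)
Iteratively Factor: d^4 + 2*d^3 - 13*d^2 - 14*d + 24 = (d + 4)*(d^3 - 2*d^2 - 5*d + 6) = (d + 2)*(d + 4)*(d^2 - 4*d + 3) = (d - 3)*(d + 2)*(d + 4)*(d - 1)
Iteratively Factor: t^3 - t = (t)*(t^2 - 1) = t*(t - 1)*(t + 1)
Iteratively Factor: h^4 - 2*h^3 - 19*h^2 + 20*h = (h - 5)*(h^3 + 3*h^2 - 4*h) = (h - 5)*(h + 4)*(h^2 - h) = h*(h - 5)*(h + 4)*(h - 1)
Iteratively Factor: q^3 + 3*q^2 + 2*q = (q + 2)*(q^2 + q) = (q + 1)*(q + 2)*(q)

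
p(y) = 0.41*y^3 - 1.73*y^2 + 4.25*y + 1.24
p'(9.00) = 72.74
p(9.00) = 198.25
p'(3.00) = 4.94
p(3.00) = 9.49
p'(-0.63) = 6.92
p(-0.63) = -2.23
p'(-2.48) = 20.40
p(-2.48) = -26.19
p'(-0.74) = 7.48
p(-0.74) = -3.02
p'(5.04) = 18.06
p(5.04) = 31.21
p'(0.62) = 2.58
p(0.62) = 3.31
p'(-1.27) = 10.63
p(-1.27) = -7.79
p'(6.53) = 34.10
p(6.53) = 69.39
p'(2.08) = 2.37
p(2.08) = 6.28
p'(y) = 1.23*y^2 - 3.46*y + 4.25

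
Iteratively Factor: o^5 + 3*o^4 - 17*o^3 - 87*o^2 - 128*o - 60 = (o + 2)*(o^4 + o^3 - 19*o^2 - 49*o - 30) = (o + 2)*(o + 3)*(o^3 - 2*o^2 - 13*o - 10) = (o - 5)*(o + 2)*(o + 3)*(o^2 + 3*o + 2) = (o - 5)*(o + 2)^2*(o + 3)*(o + 1)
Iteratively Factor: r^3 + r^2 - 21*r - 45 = (r + 3)*(r^2 - 2*r - 15) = (r - 5)*(r + 3)*(r + 3)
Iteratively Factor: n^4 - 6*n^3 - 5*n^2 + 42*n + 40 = (n + 1)*(n^3 - 7*n^2 + 2*n + 40) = (n - 4)*(n + 1)*(n^2 - 3*n - 10) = (n - 5)*(n - 4)*(n + 1)*(n + 2)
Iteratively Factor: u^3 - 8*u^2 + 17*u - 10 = (u - 2)*(u^2 - 6*u + 5) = (u - 2)*(u - 1)*(u - 5)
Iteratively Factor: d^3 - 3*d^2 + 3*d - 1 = (d - 1)*(d^2 - 2*d + 1) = (d - 1)^2*(d - 1)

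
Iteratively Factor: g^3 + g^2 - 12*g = (g - 3)*(g^2 + 4*g) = (g - 3)*(g + 4)*(g)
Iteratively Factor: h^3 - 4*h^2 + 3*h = (h - 1)*(h^2 - 3*h) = (h - 3)*(h - 1)*(h)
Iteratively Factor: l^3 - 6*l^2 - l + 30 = (l - 3)*(l^2 - 3*l - 10) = (l - 5)*(l - 3)*(l + 2)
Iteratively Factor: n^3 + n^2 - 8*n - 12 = (n + 2)*(n^2 - n - 6) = (n + 2)^2*(n - 3)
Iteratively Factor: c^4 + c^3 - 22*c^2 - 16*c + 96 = (c - 4)*(c^3 + 5*c^2 - 2*c - 24) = (c - 4)*(c + 4)*(c^2 + c - 6) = (c - 4)*(c + 3)*(c + 4)*(c - 2)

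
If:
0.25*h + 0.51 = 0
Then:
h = -2.04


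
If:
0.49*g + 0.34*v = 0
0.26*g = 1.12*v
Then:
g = 0.00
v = 0.00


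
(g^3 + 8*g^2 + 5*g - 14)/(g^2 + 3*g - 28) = (g^2 + g - 2)/(g - 4)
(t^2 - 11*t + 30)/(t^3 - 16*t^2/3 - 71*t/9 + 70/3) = 9*(t - 5)/(9*t^2 + 6*t - 35)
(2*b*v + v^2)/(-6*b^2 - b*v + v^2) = v/(-3*b + v)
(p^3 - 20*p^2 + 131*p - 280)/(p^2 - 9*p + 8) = (p^2 - 12*p + 35)/(p - 1)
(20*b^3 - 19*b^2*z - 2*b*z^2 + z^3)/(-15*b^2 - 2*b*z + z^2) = (-4*b^2 + 3*b*z + z^2)/(3*b + z)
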